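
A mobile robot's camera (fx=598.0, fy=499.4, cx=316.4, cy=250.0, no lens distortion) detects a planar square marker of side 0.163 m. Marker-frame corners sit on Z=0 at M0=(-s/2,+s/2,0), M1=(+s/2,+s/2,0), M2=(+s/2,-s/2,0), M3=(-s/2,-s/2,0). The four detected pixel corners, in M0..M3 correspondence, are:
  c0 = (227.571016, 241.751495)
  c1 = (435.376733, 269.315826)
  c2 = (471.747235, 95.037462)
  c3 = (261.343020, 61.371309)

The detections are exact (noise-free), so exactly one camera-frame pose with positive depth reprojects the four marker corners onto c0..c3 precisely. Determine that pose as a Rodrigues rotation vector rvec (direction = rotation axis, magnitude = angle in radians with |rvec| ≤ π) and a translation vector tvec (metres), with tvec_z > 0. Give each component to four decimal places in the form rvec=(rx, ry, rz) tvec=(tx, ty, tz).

rvec=(0.0565, -0.0838, 0.1602) tvec=(0.0260, -0.0750, 0.4563)

Intrinsics K: fx=598.0, fy=499.4, cx=316.4, cy=250.0
Marker side s = 0.163 m; corners in marker frame (Z=0):
  M0 = (-0.0815, +0.0815, 0)
  M1 = (+0.0815, +0.0815, 0)
  M2 = (+0.0815, -0.0815, 0)
  M3 = (-0.0815, -0.0815, 0)
Detected image corners:
  c0 = (227.571016, 241.751495) px
  c1 = (435.376733, 269.315826) px
  c2 = (471.747235, 95.037462) px
  c3 = (261.343020, 61.371309) px
Planar DLT: solve 8×8 A·h = b for H (H[2,2]=1):
  H  [+1349.92071 -177.41776 +350.49362]
  H  [+219.75850 +1105.72185 +167.89307]
  H  [+0.19237 +0.10850 +1.00000]
B = K⁻¹H; ‖b₁‖=2.191306, ‖b₂‖=2.191306; λ = 2/(‖b₁‖+‖b₂‖) = 0.456349, sign → tz>0 ⇒ λ=+0.456349
r₁ = λ·B[:,0] = (+0.98371,+0.15687,+0.08779); r₂ = λ·B[:,1] = (-0.16159,+0.98562,+0.04951)
r₃ = r₁×r₂ = (-0.07876,-0.06289,+0.99491); SVD([r₁ r₂ r₃]) → R = UVᵀ:
  R  [+0.98371 -0.16159 -0.07876]
  R  [+0.15687 +0.98562 -0.06289]
  R  [+0.08779 +0.04951 +0.99491]
t = (+0.02602, -0.07503, +0.45635) m
tr R = 2.964233; θ = arccos((tr R − 1)/2) = 0.189404 rad = 10.852°
axis k = ((R−Rᵀ)₃₂, (R−Rᵀ)₁₃, (R−Rᵀ)₂₁) / (2 sinθ) = (+0.298524, -0.442294, +0.845730)
rvec = θ·k = (+0.056542, -0.083772, +0.160185)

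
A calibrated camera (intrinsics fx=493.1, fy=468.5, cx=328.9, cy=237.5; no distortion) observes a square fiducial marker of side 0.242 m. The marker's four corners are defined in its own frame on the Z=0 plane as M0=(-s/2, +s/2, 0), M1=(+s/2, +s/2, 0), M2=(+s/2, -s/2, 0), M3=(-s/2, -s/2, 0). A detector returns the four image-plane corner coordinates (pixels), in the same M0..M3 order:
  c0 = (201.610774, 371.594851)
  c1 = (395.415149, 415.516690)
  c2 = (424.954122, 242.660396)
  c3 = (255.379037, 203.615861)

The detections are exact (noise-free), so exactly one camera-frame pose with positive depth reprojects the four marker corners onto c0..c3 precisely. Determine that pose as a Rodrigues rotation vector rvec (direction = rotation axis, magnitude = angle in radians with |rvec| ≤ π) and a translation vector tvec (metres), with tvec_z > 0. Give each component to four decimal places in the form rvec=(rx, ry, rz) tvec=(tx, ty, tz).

rvec=(-0.3560, -0.0521, 0.2331) tvec=(-0.0104, 0.0893, 0.6413)

Intrinsics K: fx=493.1, fy=468.5, cx=328.9, cy=237.5
Marker side s = 0.242 m; corners in marker frame (Z=0):
  M0 = (-0.1210, +0.1210, 0)
  M1 = (+0.1210, +0.1210, 0)
  M2 = (+0.1210, -0.1210, 0)
  M3 = (-0.1210, -0.1210, 0)
Detected image corners:
  c0 = (201.610774, 371.594851) px
  c1 = (395.415149, 415.516690) px
  c2 = (424.954122, 242.660396) px
  c3 = (255.379037, 203.615861) px
Planar DLT: solve 8×8 A·h = b for H (H[2,2]=1):
  H  [+752.26851 -346.90430 +320.88504]
  H  [+175.38667 +535.37023 +302.73870]
  H  [+0.01504 -0.54761 +1.00000]
B = K⁻¹H; ‖b₁‖=1.559374, ‖b₂‖=1.559374; λ = 2/(‖b₁‖+‖b₂‖) = 0.641283, sign → tz>0 ⇒ λ=+0.641283
r₁ = λ·B[:,0] = (+0.97190,+0.23518,+0.00964); r₂ = λ·B[:,1] = (-0.21692,+0.91084,-0.35117)
r₃ = r₁×r₂ = (-0.09137,+0.33921,+0.93626); SVD([r₁ r₂ r₃]) → R = UVᵀ:
  R  [+0.97190 -0.21692 -0.09137]
  R  [+0.23518 +0.91084 +0.33921]
  R  [+0.00964 -0.35117 +0.93626]
t = (-0.01042, +0.08930, +0.64128) m
tr R = 2.819002; θ = arccos((tr R − 1)/2) = 0.428714 rad = 24.564°
axis k = ((R−Rᵀ)₃₂, (R−Rᵀ)₁₃, (R−Rᵀ)₂₁) / (2 sinθ) = (-0.830385, -0.121498, +0.543782)
rvec = θ·k = (-0.355998, -0.052088, +0.233127)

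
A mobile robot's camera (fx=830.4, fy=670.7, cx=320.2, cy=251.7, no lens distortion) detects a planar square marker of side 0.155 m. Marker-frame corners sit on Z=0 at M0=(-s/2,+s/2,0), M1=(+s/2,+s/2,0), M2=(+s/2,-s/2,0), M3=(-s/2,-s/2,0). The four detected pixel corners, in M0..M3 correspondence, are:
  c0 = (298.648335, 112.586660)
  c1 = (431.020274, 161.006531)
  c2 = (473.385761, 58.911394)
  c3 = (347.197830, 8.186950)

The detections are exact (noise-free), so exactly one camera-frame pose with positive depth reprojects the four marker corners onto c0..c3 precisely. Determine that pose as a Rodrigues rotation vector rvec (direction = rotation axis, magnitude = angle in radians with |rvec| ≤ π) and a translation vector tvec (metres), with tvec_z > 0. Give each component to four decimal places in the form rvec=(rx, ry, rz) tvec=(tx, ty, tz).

rvec=(-0.1550, -0.2573, 0.3597) tvec=(0.0733, -0.2197, 0.8826)

Intrinsics K: fx=830.4, fy=670.7, cx=320.2, cy=251.7
Marker side s = 0.155 m; corners in marker frame (Z=0):
  M0 = (-0.0775, +0.0775, 0)
  M1 = (+0.0775, +0.0775, 0)
  M2 = (+0.0775, -0.0775, 0)
  M3 = (-0.0775, -0.0775, 0)
Detected image corners:
  c0 = (298.648335, 112.586660) px
  c1 = (431.020274, 161.006531) px
  c2 = (473.385761, 58.911394) px
  c3 = (347.197830, 8.186950) px
Planar DLT: solve 8×8 A·h = b for H (H[2,2]=1):
  H  [+930.60424 -378.42725 +389.20411]
  H  [+341.23869 +647.16976 +84.77004]
  H  [+0.24998 -0.22071 +1.00000]
B = K⁻¹H; ‖b₁‖=1.133065, ‖b₂‖=1.133065; λ = 2/(‖b₁‖+‖b₂‖) = 0.882562, sign → tz>0 ⇒ λ=+0.882562
r₁ = λ·B[:,0] = (+0.90399,+0.36624,+0.22062); r₂ = λ·B[:,1] = (-0.32709,+0.92470,-0.19479)
r₃ = r₁×r₂ = (-0.27535,+0.10393,+0.95571); SVD([r₁ r₂ r₃]) → R = UVᵀ:
  R  [+0.90399 -0.32709 -0.27535]
  R  [+0.36624 +0.92470 +0.10393]
  R  [+0.22062 -0.19479 +0.95571]
t = (+0.07334, -0.21966, +0.88256) m
tr R = 2.784401; θ = arccos((tr R − 1)/2) = 0.468602 rad = 26.849°
axis k = ((R−Rᵀ)₃₂, (R−Rᵀ)₁₃, (R−Rᵀ)₂₁) / (2 sinθ) = (-0.330706, -0.549072, +0.767563)
rvec = θ·k = (-0.154969, -0.257296, +0.359681)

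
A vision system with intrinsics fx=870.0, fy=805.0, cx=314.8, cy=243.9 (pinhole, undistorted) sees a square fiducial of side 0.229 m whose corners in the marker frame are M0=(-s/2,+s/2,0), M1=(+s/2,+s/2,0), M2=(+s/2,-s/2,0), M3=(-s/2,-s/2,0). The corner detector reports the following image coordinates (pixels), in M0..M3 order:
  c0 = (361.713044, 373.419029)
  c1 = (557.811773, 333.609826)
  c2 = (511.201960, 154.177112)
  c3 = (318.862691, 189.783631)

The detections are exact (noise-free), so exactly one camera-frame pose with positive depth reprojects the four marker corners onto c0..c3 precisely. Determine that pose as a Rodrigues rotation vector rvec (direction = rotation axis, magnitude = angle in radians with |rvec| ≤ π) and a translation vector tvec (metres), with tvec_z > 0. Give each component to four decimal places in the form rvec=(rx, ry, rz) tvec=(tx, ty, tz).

Intrinsics K: fx=870.0, fy=805.0, cx=314.8, cy=243.9
Marker side s = 0.229 m; corners in marker frame (Z=0):
  M0 = (-0.1145, +0.1145, 0)
  M1 = (+0.1145, +0.1145, 0)
  M2 = (+0.1145, -0.1145, 0)
  M3 = (-0.1145, -0.1145, 0)
Detected image corners:
  c0 = (361.713044, 373.419029) px
  c1 = (557.811773, 333.609826) px
  c2 = (511.201960, 154.177112) px
  c3 = (318.862691, 189.783631) px
Planar DLT: solve 8×8 A·h = b for H (H[2,2]=1):
  H  [+882.89227 +150.39961 +438.02034]
  H  [-143.60777 +765.60766 +261.50599]
  H  [+0.07972 -0.10289 +1.00000]
B = K⁻¹H; ‖b₁‖=1.009714, ‖b₂‖=1.009714; λ = 2/(‖b₁‖+‖b₂‖) = 0.990380, sign → tz>0 ⇒ λ=+0.990380
r₁ = λ·B[:,0] = (+0.97649,-0.20060,+0.07896); r₂ = λ·B[:,1] = (+0.20808,+0.97279,-0.10190)
r₃ = r₁×r₂ = (-0.05637,+0.11593,+0.99166); SVD([r₁ r₂ r₃]) → R = UVᵀ:
  R  [+0.97649 +0.20808 -0.05637]
  R  [-0.20060 +0.97279 +0.11593]
  R  [+0.07896 -0.10190 +0.99166]
t = (+0.14027, +0.02166, +0.99038) m
tr R = 2.940932; θ = arccos((tr R − 1)/2) = 0.243642 rad = 13.960°
axis k = ((R−Rᵀ)₃₂, (R−Rᵀ)₁₃, (R−Rᵀ)₂₁) / (2 sinθ) = (-0.451485, -0.280479, -0.847050)
rvec = θ·k = (-0.110001, -0.068336, -0.206377)

rvec=(-0.1100, -0.0683, -0.2064) tvec=(0.1403, 0.0217, 0.9904)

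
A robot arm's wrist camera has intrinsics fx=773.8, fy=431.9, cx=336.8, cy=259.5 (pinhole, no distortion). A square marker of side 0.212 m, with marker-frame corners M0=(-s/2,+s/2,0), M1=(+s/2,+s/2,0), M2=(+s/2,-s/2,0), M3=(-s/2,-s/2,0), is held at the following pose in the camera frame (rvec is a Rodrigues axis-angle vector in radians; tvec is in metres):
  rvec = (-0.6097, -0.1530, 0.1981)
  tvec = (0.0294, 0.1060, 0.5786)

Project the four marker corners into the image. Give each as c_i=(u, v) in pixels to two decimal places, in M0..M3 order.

Intrinsics K: fx=773.8, fy=431.9, cx=336.8, cy=259.5
Marker side s = 0.212 m; corners in marker frame (Z=0):
  M0 = (-0.1060, +0.1060, 0)
  M1 = (+0.1060, +0.1060, 0)
  M2 = (+0.1060, -0.1060, 0)
  M3 = (-0.1060, -0.1060, 0)
rvec = (-0.6097, -0.1530, 0.1981), |rvec| = θ = 0.65908 rad = 37.763°
Rodrigues: sinθ=0.61239, 1−cosθ=0.20944; R = I + sinθ·[k]× + (1−cosθ)·[k]×²:
    [+0.96979 -0.13909 -0.20040]
    [+0.22904 +0.80184 +0.55189]
    [+0.08393 -0.58112 +0.80948]
t = (0.0294, 0.1060, 0.5786) m
M0: Pc = R·M0+t = (-0.08814, +0.16672, +0.50811); u = 773.8·(-0.08814)/0.50811 + 336.8 = 202.5685, v = 431.9·(+0.16672)/0.50811 + 259.5 = 401.2127
M1: Pc = R·M1+t = (+0.11745, +0.21527, +0.52590); u = 773.8·(+0.11745)/0.52590 + 336.8 = 509.6214, v = 431.9·(+0.21527)/0.52590 + 259.5 = 436.2966
M2: Pc = R·M2+t = (+0.14694, +0.04528, +0.64909); u = 773.8·(+0.14694)/0.64909 + 336.8 = 511.9718, v = 431.9·(+0.04528)/0.64909 + 259.5 = 289.6310
M3: Pc = R·M3+t = (-0.05865, -0.00327, +0.63130); u = 773.8·(-0.05865)/0.63130 + 336.8 = 264.9060, v = 431.9·(-0.00327)/0.63130 + 259.5 = 257.2601

c0=(202.57, 401.21) c1=(509.62, 436.30) c2=(511.97, 289.63) c3=(264.91, 257.26)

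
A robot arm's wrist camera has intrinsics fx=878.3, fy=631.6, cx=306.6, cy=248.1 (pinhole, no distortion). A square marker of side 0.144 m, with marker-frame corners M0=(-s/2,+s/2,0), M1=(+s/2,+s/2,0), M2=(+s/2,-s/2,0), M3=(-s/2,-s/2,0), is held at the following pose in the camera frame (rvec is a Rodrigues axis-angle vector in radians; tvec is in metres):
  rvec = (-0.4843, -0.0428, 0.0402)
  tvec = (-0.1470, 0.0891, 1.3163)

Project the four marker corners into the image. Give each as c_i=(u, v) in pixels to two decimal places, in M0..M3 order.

Intrinsics K: fx=878.3, fy=631.6, cx=306.6, cy=248.1
Marker side s = 0.144 m; corners in marker frame (Z=0):
  M0 = (-0.0720, +0.0720, 0)
  M1 = (+0.0720, +0.0720, 0)
  M2 = (+0.0720, -0.0720, 0)
  M3 = (-0.0720, -0.0720, 0)
rvec = (-0.4843, -0.0428, 0.0402), |rvec| = θ = 0.48785 rad = 27.952°
Rodrigues: sinθ=0.46872, 1−cosθ=0.11666; R = I + sinθ·[k]× + (1−cosθ)·[k]×²:
    [+0.99831 -0.02846 -0.05067]
    [+0.04878 +0.88424 +0.46447]
    [+0.03158 -0.46616 +0.88414]
t = (-0.1470, 0.0891, 1.3163) m
M0: Pc = R·M0+t = (-0.22093, +0.14925, +1.28046); u = 878.3·(-0.22093)/1.28046 + 306.6 = 155.0604, v = 631.6·(+0.14925)/1.28046 + 248.1 = 321.7204
M1: Pc = R·M1+t = (-0.07717, +0.15628, +1.28501); u = 878.3·(-0.07717)/1.28501 + 306.6 = 253.8538, v = 631.6·(+0.15628)/1.28501 + 248.1 = 324.9127
M2: Pc = R·M2+t = (-0.07307, +0.02895, +1.35214); u = 878.3·(-0.07307)/1.35214 + 306.6 = 259.1349, v = 631.6·(+0.02895)/1.35214 + 248.1 = 261.6215
M3: Pc = R·M3+t = (-0.21683, +0.02192, +1.34759); u = 878.3·(-0.21683)/1.34759 + 306.6 = 165.2804, v = 631.6·(+0.02192)/1.34759 + 248.1 = 258.3746

c0=(155.06, 321.72) c1=(253.85, 324.91) c2=(259.13, 261.62) c3=(165.28, 258.37)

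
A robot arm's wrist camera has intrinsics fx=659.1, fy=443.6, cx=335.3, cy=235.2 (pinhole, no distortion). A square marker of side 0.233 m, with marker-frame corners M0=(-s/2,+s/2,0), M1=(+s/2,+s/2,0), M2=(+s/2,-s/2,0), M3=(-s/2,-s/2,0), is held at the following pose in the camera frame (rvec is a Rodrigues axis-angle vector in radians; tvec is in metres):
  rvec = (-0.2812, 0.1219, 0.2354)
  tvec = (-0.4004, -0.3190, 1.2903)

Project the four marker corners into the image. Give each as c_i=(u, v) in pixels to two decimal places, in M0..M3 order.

Intrinsics K: fx=659.1, fy=443.6, cx=335.3, cy=235.2
Marker side s = 0.233 m; corners in marker frame (Z=0):
  M0 = (-0.1165, +0.1165, 0)
  M1 = (+0.1165, +0.1165, 0)
  M2 = (+0.1165, -0.1165, 0)
  M3 = (-0.1165, -0.1165, 0)
rvec = (-0.2812, 0.1219, 0.2354), |rvec| = θ = 0.38645 rad = 22.142°
Rodrigues: sinθ=0.37691, 1−cosθ=0.07375; R = I + sinθ·[k]× + (1−cosθ)·[k]×²:
    [+0.96530 -0.24651 +0.08620]
    [+0.21266 +0.93359 +0.28842]
    [-0.15158 -0.26008 +0.95362]
t = (-0.4004, -0.3190, 1.2903) m
M0: Pc = R·M0+t = (-0.54158, -0.23501, +1.27766); u = 659.1·(-0.54158)/1.27766 + 335.3 = 55.9198, v = 443.6·(-0.23501)/1.27766 + 235.2 = 153.6046
M1: Pc = R·M1+t = (-0.31666, -0.18546, +1.24234); u = 659.1·(-0.31666)/1.24234 + 335.3 = 167.3016, v = 443.6·(-0.18546)/1.24234 + 235.2 = 168.9774
M2: Pc = R·M2+t = (-0.25922, -0.40299, +1.30294); u = 659.1·(-0.25922)/1.30294 + 335.3 = 204.1700, v = 443.6·(-0.40299)/1.30294 + 235.2 = 97.9983
M3: Pc = R·M3+t = (-0.48414, -0.45254, +1.33826); u = 659.1·(-0.48414)/1.33826 + 335.3 = 96.8588, v = 443.6·(-0.45254)/1.33826 + 235.2 = 85.1948

c0=(55.92, 153.60) c1=(167.30, 168.98) c2=(204.17, 98.00) c3=(96.86, 85.19)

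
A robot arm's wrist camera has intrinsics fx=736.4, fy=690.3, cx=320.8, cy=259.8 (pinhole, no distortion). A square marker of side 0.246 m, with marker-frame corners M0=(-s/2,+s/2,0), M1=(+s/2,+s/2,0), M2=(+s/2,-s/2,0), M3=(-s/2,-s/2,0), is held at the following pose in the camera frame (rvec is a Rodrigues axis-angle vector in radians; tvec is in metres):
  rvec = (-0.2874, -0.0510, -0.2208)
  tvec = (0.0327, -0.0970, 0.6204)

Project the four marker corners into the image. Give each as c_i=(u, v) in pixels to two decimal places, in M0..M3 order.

c0=(244.51, 312.10) c1=(543.04, 250.94) c2=(459.52, 12.81) c3=(189.79, 60.15)

Intrinsics K: fx=736.4, fy=690.3, cx=320.8, cy=259.8
Marker side s = 0.246 m; corners in marker frame (Z=0):
  M0 = (-0.1230, +0.1230, 0)
  M1 = (+0.1230, +0.1230, 0)
  M2 = (+0.1230, -0.1230, 0)
  M3 = (-0.1230, -0.1230, 0)
rvec = (-0.2874, -0.0510, -0.2208), |rvec| = θ = 0.36600 rad = 20.970°
Rodrigues: sinθ=0.35788, 1−cosθ=0.06623; R = I + sinθ·[k]× + (1−cosθ)·[k]×²:
    [+0.97461 +0.22315 -0.01849]
    [-0.20866 +0.93505 +0.28659]
    [+0.08125 -0.27546 +0.95787]
t = (0.0327, -0.0970, 0.6204) m
M0: Pc = R·M0+t = (-0.05973, +0.04368, +0.57653); u = 736.4·(-0.05973)/0.57653 + 320.8 = 244.5073, v = 690.3·(+0.04368)/0.57653 + 259.8 = 312.0957
M1: Pc = R·M1+t = (+0.18002, -0.00765, +0.59651); u = 736.4·(+0.18002)/0.59651 + 320.8 = 543.0420, v = 690.3·(-0.00765)/0.59651 + 259.8 = 250.9437
M2: Pc = R·M2+t = (+0.12513, -0.23768, +0.66427); u = 736.4·(+0.12513)/0.66427 + 320.8 = 459.5156, v = 690.3·(-0.23768)/0.66427 + 259.8 = 12.8118
M3: Pc = R·M3+t = (-0.11462, -0.18635, +0.64429); u = 736.4·(-0.11462)/0.64429 + 320.8 = 189.7881, v = 690.3·(-0.18635)/0.64429 + 259.8 = 60.1451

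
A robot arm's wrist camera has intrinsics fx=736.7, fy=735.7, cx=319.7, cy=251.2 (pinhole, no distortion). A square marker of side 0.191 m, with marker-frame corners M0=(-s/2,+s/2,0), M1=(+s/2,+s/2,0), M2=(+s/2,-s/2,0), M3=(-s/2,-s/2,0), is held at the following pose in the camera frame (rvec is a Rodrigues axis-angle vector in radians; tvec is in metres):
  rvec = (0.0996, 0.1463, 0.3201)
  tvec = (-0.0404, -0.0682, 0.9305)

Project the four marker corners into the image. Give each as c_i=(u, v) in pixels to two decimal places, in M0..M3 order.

c0=(196.74, 244.58) c1=(335.58, 292.80) c2=(383.44, 147.51) c3=(239.91, 101.89)

Intrinsics K: fx=736.7, fy=735.7, cx=319.7, cy=251.2
Marker side s = 0.191 m; corners in marker frame (Z=0):
  M0 = (-0.0955, +0.0955, 0)
  M1 = (+0.0955, +0.0955, 0)
  M2 = (+0.0955, -0.0955, 0)
  M3 = (-0.0955, -0.0955, 0)
rvec = (0.0996, 0.1463, 0.3201), |rvec| = θ = 0.36577 rad = 20.957°
Rodrigues: sinθ=0.35767, 1−cosθ=0.06615; R = I + sinθ·[k]× + (1−cosθ)·[k]×²:
    [+0.93875 -0.30581 +0.15882]
    [+0.32021 +0.94443 -0.07424]
    [-0.12730 +0.12055 +0.98451]
t = (-0.0404, -0.0682, 0.9305) m
M0: Pc = R·M0+t = (-0.15926, -0.00859, +0.95417); u = 736.7·(-0.15926)/0.95417 + 319.7 = 196.7413, v = 735.7·(-0.00859)/0.95417 + 251.2 = 244.5789
M1: Pc = R·M1+t = (+0.02005, +0.05257, +0.92986); u = 736.7·(+0.02005)/0.92986 + 319.7 = 335.5824, v = 735.7·(+0.05257)/0.92986 + 251.2 = 292.7962
M2: Pc = R·M2+t = (+0.07846, -0.12781, +0.90683); u = 736.7·(+0.07846)/0.90683 + 319.7 = 383.4363, v = 735.7·(-0.12781)/0.90683 + 251.2 = 147.5072
M3: Pc = R·M3+t = (-0.10085, -0.18897, +0.93114); u = 736.7·(-0.10085)/0.93114 + 319.7 = 239.9125, v = 735.7·(-0.18897)/0.93114 + 251.2 = 101.8913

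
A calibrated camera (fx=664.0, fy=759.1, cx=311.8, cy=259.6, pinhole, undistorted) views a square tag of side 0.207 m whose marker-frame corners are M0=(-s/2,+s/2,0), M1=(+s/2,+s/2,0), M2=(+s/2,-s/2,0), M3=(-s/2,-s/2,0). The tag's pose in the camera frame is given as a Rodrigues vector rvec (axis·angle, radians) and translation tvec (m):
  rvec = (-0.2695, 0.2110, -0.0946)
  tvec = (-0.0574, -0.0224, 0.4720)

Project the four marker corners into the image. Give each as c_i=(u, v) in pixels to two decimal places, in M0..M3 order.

c0=(94.90, 405.97) c1=(390.23, 375.05) c2=(362.52, 47.45) c3=(101.48, 100.28)

Intrinsics K: fx=664.0, fy=759.1, cx=311.8, cy=259.6
Marker side s = 0.207 m; corners in marker frame (Z=0):
  M0 = (-0.1035, +0.1035, 0)
  M1 = (+0.1035, +0.1035, 0)
  M2 = (+0.1035, -0.1035, 0)
  M3 = (-0.1035, -0.1035, 0)
rvec = (-0.2695, 0.2110, -0.0946), |rvec| = θ = 0.35511 rad = 20.346°
Rodrigues: sinθ=0.34769, 1−cosθ=0.06239; R = I + sinθ·[k]× + (1−cosθ)·[k]×²:
    [+0.97354 +0.06449 +0.21921]
    [-0.12076 +0.95964 +0.25400]
    [-0.19398 -0.27375 +0.94204]
t = (-0.0574, -0.0224, 0.4720) m
M0: Pc = R·M0+t = (-0.15149, +0.08942, +0.46374); u = 664.0·(-0.15149)/0.46374 + 311.8 = 94.8969, v = 759.1·(+0.08942)/0.46374 + 259.6 = 405.9727
M1: Pc = R·M1+t = (+0.05004, +0.06442, +0.42359); u = 664.0·(+0.05004)/0.42359 + 311.8 = 390.2349, v = 759.1·(+0.06442)/0.42359 + 259.6 = 375.0516
M2: Pc = R·M2+t = (+0.03669, -0.13422, +0.48026); u = 664.0·(+0.03669)/0.48026 + 311.8 = 362.5236, v = 759.1·(-0.13422)/0.48026 + 259.6 = 47.4482
M3: Pc = R·M3+t = (-0.16484, -0.10922, +0.52041); u = 664.0·(-0.16484)/0.52041 + 311.8 = 101.4821, v = 759.1·(-0.10922)/0.52041 + 259.6 = 100.2797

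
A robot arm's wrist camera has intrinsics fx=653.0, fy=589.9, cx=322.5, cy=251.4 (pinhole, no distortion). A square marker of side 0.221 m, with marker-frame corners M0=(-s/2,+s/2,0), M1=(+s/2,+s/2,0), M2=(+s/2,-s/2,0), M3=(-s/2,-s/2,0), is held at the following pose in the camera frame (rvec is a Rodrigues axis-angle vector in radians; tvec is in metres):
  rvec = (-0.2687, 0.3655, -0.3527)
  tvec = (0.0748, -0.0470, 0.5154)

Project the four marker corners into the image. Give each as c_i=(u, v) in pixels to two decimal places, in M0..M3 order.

c0=(334.90, 360.62) c1=(618.90, 265.63) c2=(499.03, 35.79) c3=(262.72, 145.46)

Intrinsics K: fx=653.0, fy=589.9, cx=322.5, cy=251.4
Marker side s = 0.221 m; corners in marker frame (Z=0):
  M0 = (-0.1105, +0.1105, 0)
  M1 = (+0.1105, +0.1105, 0)
  M2 = (+0.1105, -0.1105, 0)
  M3 = (-0.1105, -0.1105, 0)
rvec = (-0.2687, 0.3655, -0.3527), |rvec| = θ = 0.57462 rad = 32.923°
Rodrigues: sinθ=0.54352, 1−cosθ=0.16060; R = I + sinθ·[k]× + (1−cosθ)·[k]×²:
    [+0.87452 +0.28584 +0.39181]
    [-0.38138 +0.90438 +0.19145]
    [-0.29962 -0.31686 +0.89991]
t = (0.0748, -0.0470, 0.5154) m
M0: Pc = R·M0+t = (+0.00975, +0.09508, +0.51350); u = 653.0·(+0.00975)/0.51350 + 322.5 = 334.9004, v = 589.9·(+0.09508)/0.51350 + 251.4 = 360.6224
M1: Pc = R·M1+t = (+0.20302, +0.01079, +0.44728); u = 653.0·(+0.20302)/0.44728 + 322.5 = 618.8957, v = 589.9·(+0.01079)/0.44728 + 251.4 = 265.6325
M2: Pc = R·M2+t = (+0.13985, -0.18908, +0.51730); u = 653.0·(+0.13985)/0.51730 + 322.5 = 499.0328, v = 589.9·(-0.18908)/0.51730 + 251.4 = 35.7905
M3: Pc = R·M3+t = (-0.05342, -0.10479, +0.58352); u = 653.0·(-0.05342)/0.58352 + 322.5 = 262.7200, v = 589.9·(-0.10479)/0.58352 + 251.4 = 145.4629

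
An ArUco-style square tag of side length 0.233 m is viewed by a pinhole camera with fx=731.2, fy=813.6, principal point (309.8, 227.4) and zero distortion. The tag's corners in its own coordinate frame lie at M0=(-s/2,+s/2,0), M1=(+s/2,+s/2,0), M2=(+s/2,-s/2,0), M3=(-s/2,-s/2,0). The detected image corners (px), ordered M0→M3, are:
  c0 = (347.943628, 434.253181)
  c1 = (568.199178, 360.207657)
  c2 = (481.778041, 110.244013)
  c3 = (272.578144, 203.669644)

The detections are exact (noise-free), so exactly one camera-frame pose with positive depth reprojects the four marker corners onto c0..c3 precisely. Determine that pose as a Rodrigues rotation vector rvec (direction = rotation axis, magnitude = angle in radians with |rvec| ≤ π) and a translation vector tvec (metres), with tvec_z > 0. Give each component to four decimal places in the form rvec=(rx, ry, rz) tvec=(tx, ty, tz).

rvec=(-0.0090, 0.2899, -0.3570) tvec=(0.1045, 0.0461, 0.7437)

Intrinsics K: fx=731.2, fy=813.6, cx=309.8, cy=227.4
Marker side s = 0.233 m; corners in marker frame (Z=0):
  M0 = (-0.1165, +0.1165, 0)
  M1 = (+0.1165, +0.1165, 0)
  M2 = (+0.1165, -0.1165, 0)
  M3 = (-0.1165, -0.1165, 0)
Detected image corners:
  c0 = (347.943628, 434.253181) px
  c1 = (568.199178, 360.207657) px
  c2 = (481.778041, 110.244013) px
  c3 = (272.578144, 203.669644) px
Planar DLT: solve 8×8 A·h = b for H (H[2,2]=1):
  H  [+765.13532 +312.71625 +412.56869]
  H  [-463.42092 +1007.22301 +277.79780]
  H  [-0.37407 -0.08005 +1.00000]
B = K⁻¹H; ‖b₁‖=1.344610, ‖b₂‖=1.344610; λ = 2/(‖b₁‖+‖b₂‖) = 0.743710, sign → tz>0 ⇒ λ=+0.743710
r₁ = λ·B[:,0] = (+0.89610,-0.34586,-0.27820); r₂ = λ·B[:,1] = (+0.34329,+0.93734,-0.05954)
r₃ = r₁×r₂ = (+0.28136,-0.04215,+0.95868); SVD([r₁ r₂ r₃]) → R = UVᵀ:
  R  [+0.89610 +0.34329 +0.28136]
  R  [-0.34586 +0.93734 -0.04215]
  R  [-0.27820 -0.05954 +0.95868]
t = (+0.10453, +0.04607, +0.74371) m
tr R = 2.792113; θ = arccos((tr R − 1)/2) = 0.459991 rad = 26.356°
axis k = ((R−Rᵀ)₃₂, (R−Rᵀ)₁₃, (R−Rᵀ)₂₁) / (2 sinθ) = (-0.019575, +0.630220, -0.776170)
rvec = θ·k = (-0.009004, +0.289896, -0.357031)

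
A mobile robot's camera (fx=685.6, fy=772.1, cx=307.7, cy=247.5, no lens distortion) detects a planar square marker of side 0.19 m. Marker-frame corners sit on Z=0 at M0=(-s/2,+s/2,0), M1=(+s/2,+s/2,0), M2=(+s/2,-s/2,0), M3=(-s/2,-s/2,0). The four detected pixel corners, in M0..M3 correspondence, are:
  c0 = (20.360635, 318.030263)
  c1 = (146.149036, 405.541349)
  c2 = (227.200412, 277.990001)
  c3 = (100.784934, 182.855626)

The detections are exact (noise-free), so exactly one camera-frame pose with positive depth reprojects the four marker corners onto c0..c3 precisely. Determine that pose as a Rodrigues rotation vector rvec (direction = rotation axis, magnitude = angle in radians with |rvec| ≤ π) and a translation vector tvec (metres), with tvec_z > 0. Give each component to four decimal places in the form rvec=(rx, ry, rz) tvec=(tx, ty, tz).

rvec=(0.1873, -0.1292, 0.6162) tvec=(-0.2366, 0.0577, 0.8843)

Intrinsics K: fx=685.6, fy=772.1, cx=307.7, cy=247.5
Marker side s = 0.19 m; corners in marker frame (Z=0):
  M0 = (-0.0950, +0.0950, 0)
  M1 = (+0.0950, +0.0950, 0)
  M2 = (+0.0950, -0.0950, 0)
  M3 = (-0.0950, -0.0950, 0)
Detected image corners:
  c0 = (20.360635, 318.030263) px
  c1 = (146.149036, 405.541349) px
  c2 = (227.200412, 277.990001) px
  c3 = (100.784934, 182.855626) px
Planar DLT: solve 8×8 A·h = b for H (H[2,2]=1):
  H  [+688.24260 -405.99902 +124.22591]
  H  [+539.20908 +736.43792 +297.92391]
  H  [+0.19877 +0.15343 +1.00000]
B = K⁻¹H; ‖b₁‖=1.130871, ‖b₂‖=1.130871; λ = 2/(‖b₁‖+‖b₂‖) = 0.884274, sign → tz>0 ⇒ λ=+0.884274
r₁ = λ·B[:,0] = (+0.80880,+0.56121,+0.17576); r₂ = λ·B[:,1] = (-0.58454,+0.79994,+0.13568)
r₃ = r₁×r₂ = (-0.06446,-0.21248,+0.97504); SVD([r₁ r₂ r₃]) → R = UVᵀ:
  R  [+0.80880 -0.58454 -0.06446]
  R  [+0.56121 +0.79994 -0.21248]
  R  [+0.17576 +0.13568 +0.97504]
t = (-0.23664, +0.05775, +0.88427) m
tr R = 2.583775; θ = arccos((tr R − 1)/2) = 0.656903 rad = 37.638°
axis k = ((R−Rᵀ)₃₂, (R−Rᵀ)₁₃, (R−Rᵀ)₂₁) / (2 sinθ) = (+0.285062, -0.196687, +0.938112)
rvec = θ·k = (+0.187258, -0.129204, +0.616248)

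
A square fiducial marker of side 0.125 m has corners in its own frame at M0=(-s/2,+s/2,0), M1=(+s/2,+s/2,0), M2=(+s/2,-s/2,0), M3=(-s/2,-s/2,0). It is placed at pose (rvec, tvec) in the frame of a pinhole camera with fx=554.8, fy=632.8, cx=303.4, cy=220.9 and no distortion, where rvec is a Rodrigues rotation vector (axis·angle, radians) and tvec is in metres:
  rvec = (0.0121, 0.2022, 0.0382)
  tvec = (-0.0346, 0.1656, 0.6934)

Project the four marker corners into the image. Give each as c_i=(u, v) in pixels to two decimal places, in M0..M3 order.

c0=(226.43, 422.85) c1=(323.16, 434.81) c2=(326.96, 319.19) c3=(229.82, 311.30)

Intrinsics K: fx=554.8, fy=632.8, cx=303.4, cy=220.9
Marker side s = 0.125 m; corners in marker frame (Z=0):
  M0 = (-0.0625, +0.0625, 0)
  M1 = (+0.0625, +0.0625, 0)
  M2 = (+0.0625, -0.0625, 0)
  M3 = (-0.0625, -0.0625, 0)
rvec = (0.0121, 0.2022, 0.0382), |rvec| = θ = 0.20613 rad = 11.811°
Rodrigues: sinθ=0.20468, 1−cosθ=0.02117; R = I + sinθ·[k]× + (1−cosθ)·[k]×²:
    [+0.97890 -0.03671 +0.20100]
    [+0.03915 +0.99920 -0.00817]
    [-0.20054 +0.01586 +0.97956]
t = (-0.0346, 0.1656, 0.6934) m
M0: Pc = R·M0+t = (-0.09808, +0.22560, +0.70693); u = 554.8·(-0.09808)/0.70693 + 303.4 = 226.4294, v = 632.8·(+0.22560)/0.70693 + 220.9 = 422.8474
M1: Pc = R·M1+t = (+0.02429, +0.23050, +0.68186); u = 554.8·(+0.02429)/0.68186 + 303.4 = 323.1613, v = 632.8·(+0.23050)/0.68186 + 220.9 = 434.8133
M2: Pc = R·M2+t = (+0.02888, +0.10560, +0.67987); u = 554.8·(+0.02888)/0.67987 + 303.4 = 326.9637, v = 632.8·(+0.10560)/0.67987 + 220.9 = 319.1853
M3: Pc = R·M3+t = (-0.09349, +0.10070, +0.70494); u = 554.8·(-0.09349)/0.70494 + 303.4 = 229.8244, v = 632.8·(+0.10070)/0.70494 + 220.9 = 311.2974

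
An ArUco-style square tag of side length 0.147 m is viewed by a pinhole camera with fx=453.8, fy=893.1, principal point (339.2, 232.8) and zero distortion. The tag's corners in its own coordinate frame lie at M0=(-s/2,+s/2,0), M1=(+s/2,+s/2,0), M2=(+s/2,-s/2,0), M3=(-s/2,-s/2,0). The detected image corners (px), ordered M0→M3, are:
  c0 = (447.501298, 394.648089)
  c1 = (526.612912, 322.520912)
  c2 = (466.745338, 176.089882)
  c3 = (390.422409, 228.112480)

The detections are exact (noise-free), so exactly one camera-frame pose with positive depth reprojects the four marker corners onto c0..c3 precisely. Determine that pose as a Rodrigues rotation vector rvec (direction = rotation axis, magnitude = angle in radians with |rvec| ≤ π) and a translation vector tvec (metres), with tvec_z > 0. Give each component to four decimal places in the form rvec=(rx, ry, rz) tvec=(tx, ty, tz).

Intrinsics K: fx=453.8, fy=893.1, cx=339.2, cy=232.8
Marker side s = 0.147 m; corners in marker frame (Z=0):
  M0 = (-0.0735, +0.0735, 0)
  M1 = (+0.0735, +0.0735, 0)
  M2 = (+0.0735, -0.0735, 0)
  M3 = (-0.0735, -0.0735, 0)
Detected image corners:
  c0 = (447.501298, 394.648089) px
  c1 = (526.612912, 322.520912) px
  c2 = (466.745338, 176.089882) px
  c3 = (390.422409, 228.112480) px
Planar DLT: solve 8×8 A·h = b for H (H[2,2]=1):
  H  [+802.22336 +80.27402 +458.03772]
  H  [-250.99473 +866.82802 +274.98399]
  H  [+0.59853 -0.69442 +1.00000]
B = K⁻¹H; ‖b₁‖=1.514179, ‖b₂‖=1.514179; λ = 2/(‖b₁‖+‖b₂‖) = 0.660424, sign → tz>0 ⇒ λ=+0.660424
r₁ = λ·B[:,0] = (+0.87203,-0.28864,+0.39528); r₂ = λ·B[:,1] = (+0.45962,+0.76054,-0.45861)
r₃ = r₁×r₂ = (-0.16825,+0.58160,+0.79588); SVD([r₁ r₂ r₃]) → R = UVᵀ:
  R  [+0.87203 +0.45962 -0.16825]
  R  [-0.28864 +0.76054 +0.58160]
  R  [+0.39528 -0.45861 +0.79588]
t = (+0.17295, +0.03119, +0.66042) m
tr R = 2.428453; θ = arccos((tr R − 1)/2) = 0.775278 rad = 44.420°
axis k = ((R−Rᵀ)₃₂, (R−Rᵀ)₁₃, (R−Rᵀ)₂₁) / (2 sinθ) = (-0.743103, -0.402575, -0.534538)
rvec = θ·k = (-0.576111, -0.312108, -0.414416)

rvec=(-0.5761, -0.3121, -0.4144) tvec=(0.1729, 0.0312, 0.6604)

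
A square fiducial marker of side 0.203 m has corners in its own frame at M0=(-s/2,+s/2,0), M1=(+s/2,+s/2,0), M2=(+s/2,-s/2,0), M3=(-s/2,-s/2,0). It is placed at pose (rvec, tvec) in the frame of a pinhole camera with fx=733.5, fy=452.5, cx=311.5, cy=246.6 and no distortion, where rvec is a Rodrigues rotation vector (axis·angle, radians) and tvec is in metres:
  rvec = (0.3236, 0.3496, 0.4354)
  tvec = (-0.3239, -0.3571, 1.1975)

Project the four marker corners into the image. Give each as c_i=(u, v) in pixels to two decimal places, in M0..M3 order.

c0=(52.36, 133.00) c1=(145.73, 163.06) c2=(180.73, 87.91) c3=(79.82, 59.24)

Intrinsics K: fx=733.5, fy=452.5, cx=311.5, cy=246.6
Marker side s = 0.203 m; corners in marker frame (Z=0):
  M0 = (-0.1015, +0.1015, 0)
  M1 = (+0.1015, +0.1015, 0)
  M2 = (+0.1015, -0.1015, 0)
  M3 = (-0.1015, -0.1015, 0)
rvec = (0.3236, 0.3496, 0.4354), |rvec| = θ = 0.64538 rad = 36.977°
Rodrigues: sinθ=0.60150, 1−cosθ=0.20113; R = I + sinθ·[k]× + (1−cosθ)·[k]×²:
    [+0.84944 -0.35117 +0.39387]
    [+0.46043 +0.85789 -0.22810]
    [-0.25780 +0.37510 +0.89042]
t = (-0.3239, -0.3571, 1.1975) m
M0: Pc = R·M0+t = (-0.44576, -0.31676, +1.26174); u = 733.5·(-0.44576)/1.26174 + 311.5 = 52.3606, v = 452.5·(-0.31676)/1.26174 + 246.6 = 133.0007
M1: Pc = R·M1+t = (-0.27333, -0.22329, +1.20941); u = 733.5·(-0.27333)/1.20941 + 311.5 = 145.7292, v = 452.5·(-0.22329)/1.20941 + 246.6 = 163.0557
M2: Pc = R·M2+t = (-0.20204, -0.39744, +1.13326); u = 733.5·(-0.20204)/1.13326 + 311.5 = 180.7314, v = 452.5·(-0.39744)/1.13326 + 246.6 = 87.9050
M3: Pc = R·M3+t = (-0.37447, -0.49091, +1.18559); u = 733.5·(-0.37447)/1.18559 + 311.5 = 79.8211, v = 452.5·(-0.49091)/1.18559 + 246.6 = 59.2369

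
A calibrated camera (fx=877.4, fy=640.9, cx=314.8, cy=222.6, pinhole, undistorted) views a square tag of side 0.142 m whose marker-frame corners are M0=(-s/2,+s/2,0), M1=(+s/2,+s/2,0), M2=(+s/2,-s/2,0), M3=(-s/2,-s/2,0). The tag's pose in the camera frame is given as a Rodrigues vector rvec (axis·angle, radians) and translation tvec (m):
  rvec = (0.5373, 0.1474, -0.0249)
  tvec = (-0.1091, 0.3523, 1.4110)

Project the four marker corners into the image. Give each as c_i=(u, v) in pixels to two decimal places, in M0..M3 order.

c0=(209.50, 403.87) c1=(293.76, 407.44) c2=(286.96, 359.92) c3=(198.42, 356.88)

Intrinsics K: fx=877.4, fy=640.9, cx=314.8, cy=222.6
Marker side s = 0.142 m; corners in marker frame (Z=0):
  M0 = (-0.0710, +0.0710, 0)
  M1 = (+0.0710, +0.0710, 0)
  M2 = (+0.0710, -0.0710, 0)
  M3 = (-0.0710, -0.0710, 0)
rvec = (0.5373, 0.1474, -0.0249), |rvec| = θ = 0.55771 rad = 31.954°
Rodrigues: sinθ=0.52924, 1−cosθ=0.15153; R = I + sinθ·[k]× + (1−cosθ)·[k]×²:
    [+0.98911 +0.06221 +0.13336]
    [+0.01495 +0.85906 -0.51166]
    [-0.14639 +0.50809 +0.84877]
t = (-0.1091, 0.3523, 1.4110) m
M0: Pc = R·M0+t = (-0.17491, +0.41223, +1.45747); u = 877.4·(-0.17491)/1.45747 + 314.8 = 209.5037, v = 640.9·(+0.41223)/1.45747 + 222.6 = 403.8725
M1: Pc = R·M1+t = (-0.03446, +0.41435, +1.43668); u = 877.4·(-0.03446)/1.43668 + 314.8 = 293.7573, v = 640.9·(+0.41435)/1.43668 + 222.6 = 407.4427
M2: Pc = R·M2+t = (-0.04329, +0.29237, +1.36453); u = 877.4·(-0.04329)/1.36453 + 314.8 = 286.9643, v = 640.9·(+0.29237)/1.36453 + 222.6 = 359.9212
M3: Pc = R·M3+t = (-0.18374, +0.29025, +1.38532); u = 877.4·(-0.18374)/1.38532 + 314.8 = 198.4246, v = 640.9·(+0.29025)/1.38532 + 222.6 = 356.8782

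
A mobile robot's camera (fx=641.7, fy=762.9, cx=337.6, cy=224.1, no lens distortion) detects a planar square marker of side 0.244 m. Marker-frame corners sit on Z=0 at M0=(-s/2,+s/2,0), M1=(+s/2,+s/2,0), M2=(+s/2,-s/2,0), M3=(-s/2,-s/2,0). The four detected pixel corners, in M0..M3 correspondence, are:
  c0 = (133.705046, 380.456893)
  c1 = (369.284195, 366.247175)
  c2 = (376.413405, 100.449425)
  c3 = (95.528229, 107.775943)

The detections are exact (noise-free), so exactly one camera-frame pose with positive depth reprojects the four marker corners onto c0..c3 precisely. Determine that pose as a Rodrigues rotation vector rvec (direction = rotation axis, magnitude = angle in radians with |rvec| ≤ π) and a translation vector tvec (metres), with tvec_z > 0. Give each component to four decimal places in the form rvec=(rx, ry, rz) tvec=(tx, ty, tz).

rvec=(0.4532, -0.0887, -0.0159) tvec=(-0.0874, 0.0212, 0.6159)

Intrinsics K: fx=641.7, fy=762.9, cx=337.6, cy=224.1
Marker side s = 0.244 m; corners in marker frame (Z=0):
  M0 = (-0.1220, +0.1220, 0)
  M1 = (+0.1220, +0.1220, 0)
  M2 = (+0.1220, -0.1220, 0)
  M3 = (-0.1220, -0.1220, 0)
Detected image corners:
  c0 = (133.705046, 380.456893) px
  c1 = (369.284195, 366.247175) px
  c2 = (376.413405, 100.449425) px
  c3 = (95.528229, 107.775943) px
Planar DLT: solve 8×8 A·h = b for H (H[2,2]=1):
  H  [+1082.74350 +235.41612 +246.50444]
  H  [-13.55277 +1272.95811 +250.32263]
  H  [+0.13321 +0.71104 +1.00000]
B = K⁻¹H; ‖b₁‖=1.623695, ‖b₂‖=1.623695; λ = 2/(‖b₁‖+‖b₂‖) = 0.615879, sign → tz>0 ⇒ λ=+0.615879
r₁ = λ·B[:,0] = (+0.99601,-0.03504,+0.08204); r₂ = λ·B[:,1] = (-0.00444,+0.89901,+0.43791)
r₃ = r₁×r₂ = (-0.08910,-0.43653,+0.89527); SVD([r₁ r₂ r₃]) → R = UVᵀ:
  R  [+0.99601 -0.00444 -0.08910]
  R  [-0.03504 +0.89901 -0.43653]
  R  [+0.08204 +0.43791 +0.89527]
t = (-0.08743, +0.02117, +0.61588) m
tr R = 2.790285; θ = arccos((tr R − 1)/2) = 0.462045 rad = 26.473°
axis k = ((R−Rᵀ)₃₂, (R−Rᵀ)₁₃, (R−Rᵀ)₂₁) / (2 sinθ) = (+0.980802, -0.191963, -0.034319)
rvec = θ·k = (+0.453175, -0.088695, -0.015857)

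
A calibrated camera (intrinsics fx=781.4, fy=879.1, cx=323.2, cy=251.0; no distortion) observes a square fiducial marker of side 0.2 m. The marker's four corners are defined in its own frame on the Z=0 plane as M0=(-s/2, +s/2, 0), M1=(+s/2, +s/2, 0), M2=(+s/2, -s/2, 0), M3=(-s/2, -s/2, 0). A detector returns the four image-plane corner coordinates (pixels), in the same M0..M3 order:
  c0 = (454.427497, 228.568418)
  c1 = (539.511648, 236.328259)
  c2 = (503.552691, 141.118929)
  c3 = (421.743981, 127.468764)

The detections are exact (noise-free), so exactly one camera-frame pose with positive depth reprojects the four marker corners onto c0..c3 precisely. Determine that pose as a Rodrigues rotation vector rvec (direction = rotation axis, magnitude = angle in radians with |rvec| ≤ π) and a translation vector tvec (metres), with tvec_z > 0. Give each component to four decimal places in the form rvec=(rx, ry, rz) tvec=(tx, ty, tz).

Intrinsics K: fx=781.4, fy=879.1, cx=323.2, cy=251.0
Marker side s = 0.2 m; corners in marker frame (Z=0):
  M0 = (-0.1000, +0.1000, 0)
  M1 = (+0.1000, +0.1000, 0)
  M2 = (+0.1000, -0.1000, 0)
  M3 = (-0.1000, -0.1000, 0)
Detected image corners:
  c0 = (454.427497, 228.568418) px
  c1 = (539.511648, 236.328259) px
  c2 = (503.552691, 141.118929) px
  c3 = (421.743981, 127.468764) px
Planar DLT: solve 8×8 A·h = b for H (H[2,2]=1):
  H  [+578.44034 +11.29731 +480.63883]
  H  [+115.73238 +428.90545 +181.90870]
  H  [+0.33656 -0.33468 +1.00000]
B = K⁻¹H; ‖b₁‖=0.689785, ‖b₂‖=0.689785; λ = 2/(‖b₁‖+‖b₂‖) = 1.449728, sign → tz>0 ⇒ λ=+1.449728
r₁ = λ·B[:,0] = (+0.87137,+0.05155,+0.48791); r₂ = λ·B[:,1] = (+0.22165,+0.84584,-0.48520)
r₃ = r₁×r₂ = (-0.43771,+0.53093,+0.72562); SVD([r₁ r₂ r₃]) → R = UVᵀ:
  R  [+0.87137 +0.22165 -0.43771]
  R  [+0.05155 +0.84584 +0.53093]
  R  [+0.48791 -0.48520 +0.72562]
t = (+0.29210, -0.11394, +1.44973) m
tr R = 2.442830; θ = arccos((tr R − 1)/2) = 0.764953 rad = 43.829°
axis k = ((R−Rᵀ)₃₂, (R−Rᵀ)₁₃, (R−Rᵀ)₂₁) / (2 sinθ) = (-0.733668, -0.668317, -0.122816)
rvec = θ·k = (-0.561221, -0.511231, -0.093948)

rvec=(-0.5612, -0.5112, -0.0939) tvec=(0.2921, -0.1139, 1.4497)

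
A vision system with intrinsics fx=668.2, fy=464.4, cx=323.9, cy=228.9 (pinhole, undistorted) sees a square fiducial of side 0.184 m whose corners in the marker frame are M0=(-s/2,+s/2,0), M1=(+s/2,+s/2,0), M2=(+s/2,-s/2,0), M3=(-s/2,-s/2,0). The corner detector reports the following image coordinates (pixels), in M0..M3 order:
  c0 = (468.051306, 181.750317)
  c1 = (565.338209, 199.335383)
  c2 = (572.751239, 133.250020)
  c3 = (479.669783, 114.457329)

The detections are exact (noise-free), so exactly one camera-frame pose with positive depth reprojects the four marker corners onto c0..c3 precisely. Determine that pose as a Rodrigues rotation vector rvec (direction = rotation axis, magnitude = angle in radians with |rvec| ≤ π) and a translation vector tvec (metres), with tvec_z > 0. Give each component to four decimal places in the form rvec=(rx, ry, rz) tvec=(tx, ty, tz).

rvec=(-0.2463, -0.2155, 0.1983) tvec=(0.3462, -0.1815, 1.1664)

Intrinsics K: fx=668.2, fy=464.4, cx=323.9, cy=228.9
Marker side s = 0.184 m; corners in marker frame (Z=0):
  M0 = (-0.0920, +0.0920, 0)
  M1 = (+0.0920, +0.0920, 0)
  M2 = (+0.0920, -0.0920, 0)
  M3 = (-0.0920, -0.0920, 0)
Detected image corners:
  c0 = (468.051306, 181.750317) px
  c1 = (565.338209, 199.335383) px
  c2 = (572.751239, 133.250020) px
  c3 = (479.669783, 114.457329) px
Planar DLT: solve 8×8 A·h = b for H (H[2,2]=1):
  H  [+600.26988 -168.44217 +522.24936]
  H  [+124.00201 +327.15392 +156.64407]
  H  [+0.15955 -0.22417 +1.00000]
B = K⁻¹H; ‖b₁‖=0.857308, ‖b₂‖=0.857308; λ = 2/(‖b₁‖+‖b₂‖) = 1.166442, sign → tz>0 ⇒ λ=+1.166442
r₁ = λ·B[:,0] = (+0.95764,+0.21972,+0.18611); r₂ = λ·B[:,1] = (-0.16729,+0.95060,-0.26148)
r₃ = r₁×r₂ = (-0.23437,+0.21927,+0.94710); SVD([r₁ r₂ r₃]) → R = UVᵀ:
  R  [+0.95764 -0.16729 -0.23437]
  R  [+0.21972 +0.95060 +0.21927]
  R  [+0.18611 -0.26148 +0.94710]
t = (+0.34625, -0.18149, +1.16644) m
tr R = 2.855341; θ = arccos((tr R − 1)/2) = 0.382671 rad = 21.925°
axis k = ((R−Rᵀ)₃₂, (R−Rᵀ)₁₃, (R−Rᵀ)₂₁) / (2 sinθ) = (-0.643749, -0.563046, +0.518233)
rvec = θ·k = (-0.246344, -0.215462, +0.198313)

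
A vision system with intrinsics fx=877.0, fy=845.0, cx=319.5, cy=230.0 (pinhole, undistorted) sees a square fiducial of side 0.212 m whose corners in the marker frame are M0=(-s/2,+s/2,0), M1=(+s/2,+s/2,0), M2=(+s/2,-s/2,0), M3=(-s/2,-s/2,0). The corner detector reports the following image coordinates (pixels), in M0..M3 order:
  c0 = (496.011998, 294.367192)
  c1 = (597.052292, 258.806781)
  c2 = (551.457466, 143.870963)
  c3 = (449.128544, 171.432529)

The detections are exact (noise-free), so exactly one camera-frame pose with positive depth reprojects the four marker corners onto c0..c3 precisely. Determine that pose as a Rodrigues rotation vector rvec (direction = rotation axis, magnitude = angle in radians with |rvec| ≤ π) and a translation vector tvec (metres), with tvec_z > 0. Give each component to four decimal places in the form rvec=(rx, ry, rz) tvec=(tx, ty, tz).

Intrinsics K: fx=877.0, fy=845.0, cx=319.5, cy=230.0
Marker side s = 0.212 m; corners in marker frame (Z=0):
  M0 = (-0.1060, +0.1060, 0)
  M1 = (+0.1060, +0.1060, 0)
  M2 = (+0.1060, -0.1060, 0)
  M3 = (-0.1060, -0.1060, 0)
Detected image corners:
  c0 = (496.011998, 294.367192) px
  c1 = (597.052292, 258.806781) px
  c2 = (551.457466, 143.870963) px
  c3 = (449.128544, 171.432529) px
Planar DLT: solve 8×8 A·h = b for H (H[2,2]=1):
  H  [+635.24312 +178.55708 +524.82970]
  H  [-84.18723 +544.05384 +216.14700]
  H  [+0.29723 -0.07538 +1.00000]
B = K⁻¹H; ‖b₁‖=0.707431, ‖b₂‖=0.707431; λ = 2/(‖b₁‖+‖b₂‖) = 1.413565, sign → tz>0 ⇒ λ=+1.413565
r₁ = λ·B[:,0] = (+0.87083,-0.25520,+0.42016); r₂ = λ·B[:,1] = (+0.32662,+0.93913,-0.10656)
r₃ = r₁×r₂ = (-0.36739,+0.23003,+0.90117); SVD([r₁ r₂ r₃]) → R = UVᵀ:
  R  [+0.87083 +0.32662 -0.36739]
  R  [-0.25520 +0.93913 +0.23003]
  R  [+0.42016 -0.10656 +0.90117]
t = (+0.33095, -0.02317, +1.41357) m
tr R = 2.711133; θ = arccos((tr R − 1)/2) = 0.544152 rad = 31.178°
axis k = ((R−Rᵀ)₃₂, (R−Rᵀ)₁₃, (R−Rᵀ)₂₁) / (2 sinθ) = (-0.325082, -0.760627, -0.561933)
rvec = θ·k = (-0.176894, -0.413897, -0.305777)

rvec=(-0.1769, -0.4139, -0.3058) tvec=(0.3310, -0.0232, 1.4136)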